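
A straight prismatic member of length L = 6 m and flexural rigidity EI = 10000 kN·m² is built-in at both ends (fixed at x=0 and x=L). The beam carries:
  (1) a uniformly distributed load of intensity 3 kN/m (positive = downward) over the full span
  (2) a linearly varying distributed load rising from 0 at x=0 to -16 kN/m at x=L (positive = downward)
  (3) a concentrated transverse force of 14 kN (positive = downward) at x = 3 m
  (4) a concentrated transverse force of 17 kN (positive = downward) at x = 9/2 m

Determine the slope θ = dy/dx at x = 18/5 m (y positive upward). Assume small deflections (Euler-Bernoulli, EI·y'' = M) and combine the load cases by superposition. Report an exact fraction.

θ(18/5) = 657/3125000 rad

Load 1 — uniform load w=3 kN/m over full span:
  θ_1 = -wx(L-x)(L-2x)/(12EI) = -3·(18/5)·(6-(18/5))·(6-2·(18/5))/(12·10000) = 81/312500 rad
Load 2 — triangular load w₀=-16 kN/m (0→w₀ over full span):
  θ_2 = -w₀(2x(L-x)(L-2x)(x+2L)+x²(L-x)²)/(120LEI) = -(-16)·(2·(18/5)·(6-(18/5))·(6-2·(18/5))·((18/5)+2·6)+(18/5)²·(6-(18/5))²)/(120·6·10000) = -216/390625 rad
Load 3 — point force P=14 kN at a=3 m (b=L-a=3):
  θ_3 = Pa²(L-x)(2bL-(3b+a)(L-x))/(2L³EI)  [x>a] = 14·3²·(6-(18/5))·(2·3·6-(3·3+3)·(6-(18/5)))/(2·6³·10000) = 63/125000 rad
Load 4 — point force P=17 kN at a=9/2 m (b=L-a=3/2):
  θ_4 = -Pb²x(2aL-(3a+b)x)/(2L³EI)  [x≤a] = -17·(3/2)²·(18/5)·(2·(9/2)·6-(3·(9/2)+(3/2))·(18/5))/(2·6³·10000) = 0 rad
Superposition: θ = Σ θ_i = 657/3125000 rad ≈ 0.000210 rad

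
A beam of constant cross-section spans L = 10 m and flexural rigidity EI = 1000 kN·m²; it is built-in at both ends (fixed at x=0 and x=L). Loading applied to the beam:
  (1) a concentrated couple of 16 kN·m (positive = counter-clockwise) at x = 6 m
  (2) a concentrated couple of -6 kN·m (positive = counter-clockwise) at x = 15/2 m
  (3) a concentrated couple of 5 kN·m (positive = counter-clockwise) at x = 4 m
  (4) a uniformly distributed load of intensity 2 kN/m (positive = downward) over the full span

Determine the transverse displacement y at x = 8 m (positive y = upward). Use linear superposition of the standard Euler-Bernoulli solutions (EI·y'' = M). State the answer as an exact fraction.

y(8) = -22763/1500000 m

Load 1 — applied couple M₀=16 kN·m at a=6 m (b=L-a=4):
  y_1 = (R_Ax³/6 - M_Ax²/2 - M₀(x-a)²/2)/EI  [x>a] with R_A=288/125, M_A=128/25 = ((288/125)·8³/6 - (128/25)·8²/2 - 16·(8-6)²/2)/1000 = 12/15625 m
Load 2 — applied couple M₀=-6 kN·m at a=15/2 m (b=L-a=5/2):
  y_2 = (R_Ax³/6 - M_Ax²/2 - M₀(x-a)²/2)/EI  [x>a] with R_A=-27/40, M_A=-15/8 = ((-27/40)·8³/6 - (-15/8)·8²/2 - (-6)·(8-(15/2))²/2)/1000 = 63/20000 m
Load 3 — applied couple M₀=5 kN·m at a=4 m (b=L-a=6):
  y_3 = (R_Ax³/6 - M_Ax²/2 - M₀(x-a)²/2)/EI  [x>a] with R_A=18/25, M_A=3/5 = ((18/25)·8³/6 - (3/5)·8²/2 - 5·(8-4)²/2)/1000 = 7/3125 m
Load 4 — uniform load w=2 kN/m over full span:
  y_4 = -wx²(L-x)²/(24EI) = -2·8²·(10-8)²/(24·1000) = -8/375 m
Superposition: y = Σ y_i = -22763/1500000 m ≈ -0.015175 m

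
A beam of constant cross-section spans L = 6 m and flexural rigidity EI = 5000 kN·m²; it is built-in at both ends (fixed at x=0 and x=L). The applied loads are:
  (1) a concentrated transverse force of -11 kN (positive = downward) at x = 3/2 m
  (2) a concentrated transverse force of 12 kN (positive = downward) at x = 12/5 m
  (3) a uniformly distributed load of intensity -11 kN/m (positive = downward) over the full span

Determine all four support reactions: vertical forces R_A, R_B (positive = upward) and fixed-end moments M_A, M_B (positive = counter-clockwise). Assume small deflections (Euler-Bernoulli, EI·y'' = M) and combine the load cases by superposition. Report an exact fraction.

Load 1 — point force P=-11 kN at a=3/2 m (b=L-a=9/2):
  R_A = Pb²(3a+b)/L³ = (-11)·(9/2)²·(3·(3/2)+(9/2))/6³ = -297/32 kN
  M_A = Pab²/L² = (-11)·(3/2)·(9/2)²/6² = -297/32 kN·m
  R_B = Pa²(a+3b)/L³ = (-11)·(3/2)²·((3/2)+3·(9/2))/6³ = -55/32 kN
  M_B = -Pa²b/L² = -(-11)·(3/2)²·(9/2)/6² = 99/32 kN·m
Load 2 — point force P=12 kN at a=12/5 m (b=L-a=18/5):
  R_A = Pb²(3a+b)/L³ = 12·(18/5)²·(3·(12/5)+(18/5))/6³ = 972/125 kN
  M_A = Pab²/L² = 12·(12/5)·(18/5)²/6² = 1296/125 kN·m
  R_B = Pa²(a+3b)/L³ = 12·(12/5)²·((12/5)+3·(18/5))/6³ = 528/125 kN
  M_B = -Pa²b/L² = -12·(12/5)²·(18/5)/6² = -864/125 kN·m
Load 3 — uniform load w=-11 kN/m over full span:
  R_A = wL/2 = (-11)·6/2 = -33 kN
  M_A = wL²/12 = (-11)·6²/12 = -33 kN·m
  R_B = wL/2 = (-11)·6/2 = -33 kN
  M_B = -wL²/12 = -(-11)·6²/12 = 33 kN·m
Superposition: R_A = -138021/4000 kN, M_A = -127653/4000 kN·m, R_B = -121979/4000 kN, M_B = 116727/4000 kN·m

R_A = -138021/4000 kN, M_A = -127653/4000 kN·m, R_B = -121979/4000 kN, M_B = 116727/4000 kN·m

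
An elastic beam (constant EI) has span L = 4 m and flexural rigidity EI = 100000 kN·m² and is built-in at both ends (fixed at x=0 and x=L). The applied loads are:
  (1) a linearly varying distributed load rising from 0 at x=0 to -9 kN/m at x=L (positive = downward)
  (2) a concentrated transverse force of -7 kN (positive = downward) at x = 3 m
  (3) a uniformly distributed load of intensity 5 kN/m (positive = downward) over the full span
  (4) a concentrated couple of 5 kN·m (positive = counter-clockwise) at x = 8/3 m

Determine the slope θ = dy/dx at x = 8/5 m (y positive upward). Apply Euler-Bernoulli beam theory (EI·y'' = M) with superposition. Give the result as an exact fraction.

Load 1 — triangular load w₀=-9 kN/m (0→w₀ over full span):
  θ_1 = -w₀(2x(L-x)(L-2x)(x+2L)+x²(L-x)²)/(120LEI) = -(-9)·(2·(8/5)·(4-(8/5))·(4-2·(8/5))·((8/5)+2·4)+(8/5)²·(4-(8/5))²)/(120·4·100000) = 27/1953125 rad
Load 2 — point force P=-7 kN at a=3 m (b=L-a=1):
  θ_2 = -Pb²x(2aL-(3a+b)x)/(2L³EI)  [x≤a] = -(-7)·1²·(8/5)·(2·3·4-(3·3+1)·(8/5))/(2·4³·100000) = 7/1000000 rad
Load 3 — uniform load w=5 kN/m over full span:
  θ_3 = -wx(L-x)(L-2x)/(12EI) = -5·(8/5)·(4-(8/5))·(4-2·(8/5))/(12·100000) = -1/78125 rad
Load 4 — applied couple M₀=5 kN·m at a=8/3 m (b=L-a=4/3):
  θ_4 = (R_Ax²/2 - M_Ax)/EI  [x≤a] with R_A=5/3, M_A=5/3 = ((5/3)·(8/5)²/2 - (5/3)·(8/5))/100000 = -1/187500 rad
Superposition: θ = Σ θ_i = 1009/375000000 rad ≈ 0.000003 rad

θ(8/5) = 1009/375000000 rad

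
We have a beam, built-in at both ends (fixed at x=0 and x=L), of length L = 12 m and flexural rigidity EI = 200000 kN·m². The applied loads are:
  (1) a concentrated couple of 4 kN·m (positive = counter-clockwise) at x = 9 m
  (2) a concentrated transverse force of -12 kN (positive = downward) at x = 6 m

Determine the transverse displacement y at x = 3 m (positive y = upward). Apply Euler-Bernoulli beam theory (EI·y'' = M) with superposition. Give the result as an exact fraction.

Load 1 — applied couple M₀=4 kN·m at a=9 m (b=L-a=3):
  y_1 = (R_Ax³/6 - M_Ax²/2)/EI  [x≤a] with R_A=3/8, M_A=5/4 = ((3/8)·3³/6 - (5/4)·3²/2)/200000 = -63/3200000 m
Load 2 — point force P=-12 kN at a=6 m (b=L-a=6):
  y_2 = -Pb²x²(3aL-(3a+b)x)/(6L³EI)  [x≤a] = -(-12)·6²·3²·(3·6·12-(3·6+6)·3)/(6·12³·200000) = 27/100000 m
Superposition: y = Σ y_i = 801/3200000 m ≈ 0.000250 m

y(3) = 801/3200000 m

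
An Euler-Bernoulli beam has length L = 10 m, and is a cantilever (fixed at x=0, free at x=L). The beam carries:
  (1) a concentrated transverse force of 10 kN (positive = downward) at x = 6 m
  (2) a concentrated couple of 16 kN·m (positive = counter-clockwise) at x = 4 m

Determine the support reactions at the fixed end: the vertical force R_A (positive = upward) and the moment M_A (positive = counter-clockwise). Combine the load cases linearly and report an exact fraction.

Load 1 — point force P=10 kN at a=6 m (b=L-a=4):
  R_A = P = 10 kN
  M_A = Pa = 10·6 = 60 kN·m
Load 2 — applied couple M₀=16 kN·m at a=4 m (b=L-a=6):
  R_A = 0 kN
  M_A = -M₀ = -16 kN·m
Superposition: R_A = 10 kN, M_A = 44 kN·m

R_A = 10 kN, M_A = 44 kN·m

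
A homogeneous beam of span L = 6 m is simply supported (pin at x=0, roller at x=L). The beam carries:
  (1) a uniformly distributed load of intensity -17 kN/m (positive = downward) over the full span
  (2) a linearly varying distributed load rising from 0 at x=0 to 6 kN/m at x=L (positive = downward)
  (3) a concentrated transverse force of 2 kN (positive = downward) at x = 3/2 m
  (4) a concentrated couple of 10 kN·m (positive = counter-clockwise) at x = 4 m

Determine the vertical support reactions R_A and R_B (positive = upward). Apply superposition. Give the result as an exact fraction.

Load 1 — uniform load w=-17 kN/m over full span:
  R_A = wL/2 = (-17)·6/2 = -51 kN
  R_B = wL/2 = (-17)·6/2 = -51 kN
Load 2 — triangular load w₀=6 kN/m (0→w₀ over full span):
  R_A = w₀L/6 = 6·6/6 = 6 kN
  R_B = w₀L/3 = 6·6/3 = 12 kN
Load 3 — point force P=2 kN at a=3/2 m (b=L-a=9/2):
  R_A = Pb/L = 2·(9/2)/6 = 3/2 kN
  R_B = Pa/L = 2·(3/2)/6 = 1/2 kN
Load 4 — applied couple M₀=10 kN·m at a=4 m (b=L-a=2):
  R_A = M₀/L = 10/6 = 5/3 kN
  R_B = -M₀/L = -10/6 = -5/3 kN
Superposition: R_A = -251/6 kN, R_B = -241/6 kN

R_A = -251/6 kN, R_B = -241/6 kN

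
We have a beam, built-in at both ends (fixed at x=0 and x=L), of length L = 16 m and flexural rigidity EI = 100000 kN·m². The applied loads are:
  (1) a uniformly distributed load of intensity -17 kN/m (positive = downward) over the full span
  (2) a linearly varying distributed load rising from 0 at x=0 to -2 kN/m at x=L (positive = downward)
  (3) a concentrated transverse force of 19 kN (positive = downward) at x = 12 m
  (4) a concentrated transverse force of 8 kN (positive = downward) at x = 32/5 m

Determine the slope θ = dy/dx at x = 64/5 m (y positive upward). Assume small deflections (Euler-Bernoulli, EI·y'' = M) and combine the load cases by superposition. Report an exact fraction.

Load 1 — uniform load w=-17 kN/m over full span:
  θ_1 = -wx(L-x)(L-2x)/(12EI) = -(-17)·(64/5)·(16-(64/5))·(16-2·(64/5))/(12·100000) = -2176/390625 rad
Load 2 — triangular load w₀=-2 kN/m (0→w₀ over full span):
  θ_2 = -w₀(2x(L-x)(L-2x)(x+2L)+x²(L-x)²)/(120LEI) = -(-2)·(2·(64/5)·(16-(64/5))·(16-2·(64/5))·((64/5)+2·16)+(64/5)²·(16-(64/5))²)/(120·16·100000) = -2048/5859375 rad
Load 3 — point force P=19 kN at a=12 m (b=L-a=4):
  θ_3 = Pa²(L-x)(2bL-(3b+a)(L-x))/(2L³EI)  [x>a] = 19·12²·(16-(64/5))·(2·4·16-(3·4+12)·(16-(64/5)))/(2·16³·100000) = 171/312500 rad
Load 4 — point force P=8 kN at a=32/5 m (b=L-a=48/5):
  θ_4 = Pa²(L-x)(2bL-(3b+a)(L-x))/(2L³EI)  [x>a] = 8·(32/5)²·(16-(64/5))·(2·(48/5)·16-(3·(48/5)+(32/5))·(16-(64/5)))/(2·16³·100000) = 2432/9765625 rad
Superposition: θ = Σ θ_i = -600451/117187500 rad ≈ -0.005124 rad

θ(64/5) = -600451/117187500 rad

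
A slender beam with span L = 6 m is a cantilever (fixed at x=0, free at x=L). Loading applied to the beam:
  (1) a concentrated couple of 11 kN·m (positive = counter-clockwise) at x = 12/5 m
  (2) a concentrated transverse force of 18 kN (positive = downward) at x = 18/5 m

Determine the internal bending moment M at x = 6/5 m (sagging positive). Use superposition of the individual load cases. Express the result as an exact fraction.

M(6/5) = -161/5 kN·m

Load 1 — applied couple M₀=11 kN·m at a=12/5 m (b=L-a=18/5):
  M_1 = M₀  [x≤a] = 11 = 11 kN·m
Load 2 — point force P=18 kN at a=18/5 m (b=L-a=12/5):
  M_2 = -P(a-x)  [x≤a] = -18·((18/5)-(6/5)) = -216/5 kN·m
Superposition: M = Σ M_i = -161/5 kN·m ≈ -32.200000 kN·m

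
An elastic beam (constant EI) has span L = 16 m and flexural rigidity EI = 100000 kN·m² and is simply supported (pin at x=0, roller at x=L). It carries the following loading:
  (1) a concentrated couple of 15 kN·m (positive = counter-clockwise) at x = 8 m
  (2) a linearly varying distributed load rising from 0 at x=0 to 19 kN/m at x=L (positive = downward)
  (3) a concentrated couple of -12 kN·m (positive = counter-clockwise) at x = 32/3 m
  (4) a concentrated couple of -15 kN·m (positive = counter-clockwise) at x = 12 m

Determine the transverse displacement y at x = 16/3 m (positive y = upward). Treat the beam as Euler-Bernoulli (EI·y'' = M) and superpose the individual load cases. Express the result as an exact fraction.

Load 1 — applied couple M₀=15 kN·m at a=8 m (b=L-a=8):
  y_1 = (M₀x³/(6L)+C₁x)/EI  [x≤a] with C₁=M₀(3b²-L²)/(6L)=-10 = (15·(16/3)³/(6·16)+(-10)·(16/3))/100000 = -1/3375 m
Load 2 — triangular load w₀=19 kN/m (0→w₀ over full span):
  y_2 = -w₀x(7L⁴-10L²x²+3x⁴)/(360LEI) = -19·(16/3)·(7·16⁴-10·16²·(16/3)²+3·(16/3)⁴)/(360·16·100000) = -155648/2278125 m
Load 3 — applied couple M₀=-12 kN·m at a=32/3 m (b=L-a=16/3):
  y_3 = (M₀x³/(6L)+C₁x)/EI  [x≤a] with C₁=M₀(3b²-L²)/(6L)=64/3 = ((-12)·(16/3)³/(6·16)+(64/3)·(16/3))/100000 = 16/16875 m
Load 4 — applied couple M₀=-15 kN·m at a=12 m (b=L-a=4):
  y_4 = (M₀x³/(6L)+C₁x)/EI  [x≤a] with C₁=M₀(3b²-L²)/(6L)=65/2 = ((-15)·(16/3)³/(6·16)+(65/2)·(16/3))/100000 = 101/67500 m
Superposition: y = Σ y_i = -603017/9112500 m ≈ -0.066175 m

y(16/3) = -603017/9112500 m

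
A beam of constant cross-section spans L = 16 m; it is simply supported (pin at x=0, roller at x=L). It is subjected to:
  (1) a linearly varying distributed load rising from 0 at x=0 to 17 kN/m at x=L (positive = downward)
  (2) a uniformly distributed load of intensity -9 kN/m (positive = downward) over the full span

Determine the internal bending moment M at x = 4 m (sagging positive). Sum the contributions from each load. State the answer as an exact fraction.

M(4) = -46 kN·m

Load 1 — triangular load w₀=17 kN/m (0→w₀ over full span):
  M_1 = w₀Lx/6 - w₀x³/(6L) = 17·16·4/6 - 17·4³/(6·16) = 170 kN·m
Load 2 — uniform load w=-9 kN/m over full span:
  M_2 = wx(L-x)/2 = (-9)·4·(16-4)/2 = -216 kN·m
Superposition: M = Σ M_i = -46 kN·m ≈ -46.000000 kN·m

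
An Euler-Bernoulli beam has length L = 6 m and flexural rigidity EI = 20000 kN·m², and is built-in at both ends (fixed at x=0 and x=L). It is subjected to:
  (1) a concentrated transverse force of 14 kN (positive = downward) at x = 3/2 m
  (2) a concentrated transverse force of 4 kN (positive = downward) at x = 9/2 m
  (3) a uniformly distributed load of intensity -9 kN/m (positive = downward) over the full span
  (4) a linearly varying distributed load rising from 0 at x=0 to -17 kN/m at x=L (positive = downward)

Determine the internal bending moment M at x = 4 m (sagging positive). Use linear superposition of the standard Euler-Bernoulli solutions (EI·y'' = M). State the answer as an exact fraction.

Load 1 — point force P=14 kN at a=3/2 m (b=L-a=9/2):
  M_1 = Pa²(a+3b)(L-x)/L³ - Pa²b/L²  [x>a] = 14·(3/2)²·((3/2)+3·(9/2))·(6-4)/6³ - 14·(3/2)²·(9/2)/6² = 7/16 kN·m
Load 2 — point force P=4 kN at a=9/2 m (b=L-a=3/2):
  M_2 = Pb²(3a+b)x/L³ - Pab²/L²  [x≤a] = 4·(3/2)²·(3·(9/2)+(3/2))·4/6³ - 4·(9/2)·(3/2)²/6² = 11/8 kN·m
Load 3 — uniform load w=-9 kN/m over full span:
  M_3 = wLx/2 - wL²/12 - wx²/2 = (-9)·6·4/2 - (-9)·6²/12 - (-9)·4²/2 = -9 kN·m
Load 4 — triangular load w₀=-17 kN/m (0→w₀ over full span):
  M_4 = 3w₀Lx/20 - w₀L²/30 - w₀x³/(6L) = 3·(-17)·6·4/20 - (-17)·6²/30 - (-17)·4³/(6·6) = -476/45 kN·m
Superposition: M = Σ M_i = -12791/720 kN·m ≈ -17.765278 kN·m

M(4) = -12791/720 kN·m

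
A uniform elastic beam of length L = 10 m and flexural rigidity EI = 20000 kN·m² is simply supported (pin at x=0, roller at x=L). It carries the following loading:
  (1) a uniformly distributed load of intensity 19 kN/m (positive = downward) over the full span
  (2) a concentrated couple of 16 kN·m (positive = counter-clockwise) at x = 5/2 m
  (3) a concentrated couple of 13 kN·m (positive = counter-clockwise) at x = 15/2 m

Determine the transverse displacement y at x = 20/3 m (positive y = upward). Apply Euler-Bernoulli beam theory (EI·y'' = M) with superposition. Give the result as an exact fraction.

y(20/3) = -83243/777600 m

Load 1 — uniform load w=19 kN/m over full span:
  y_1 = -wx(L³-2Lx²+x³)/(24EI) = -19·(20/3)·(10³-2·10·(20/3)²+(20/3)³)/(24·20000) = -209/1944 m
Load 2 — applied couple M₀=16 kN·m at a=5/2 m (b=L-a=15/2):
  y_2 = (M₀x³/(6L)-M₀(x-a)²/2+C₁x)/EI  [x>a] with C₁=M₀(3b²-L²)/(6L)=55/3 = (16·(20/3)³/(6·10)-16·((20/3)-(5/2))²/2+(55/3)·(20/3))/20000 = 101/32400 m
Load 3 — applied couple M₀=13 kN·m at a=15/2 m (b=L-a=5/2):
  y_3 = (M₀x³/(6L)+C₁x)/EI  [x≤a] with C₁=M₀(3b²-L²)/(6L)=-845/48 = (13·(20/3)³/(6·10)+(-845/48)·(20/3))/20000 = -689/259200 m
Superposition: y = Σ y_i = -83243/777600 m ≈ -0.107051 m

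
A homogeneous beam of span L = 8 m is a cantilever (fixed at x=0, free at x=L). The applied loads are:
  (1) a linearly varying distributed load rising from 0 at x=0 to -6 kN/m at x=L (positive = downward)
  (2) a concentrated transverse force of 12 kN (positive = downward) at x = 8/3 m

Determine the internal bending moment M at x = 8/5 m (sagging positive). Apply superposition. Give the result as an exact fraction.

Load 1 — triangular load w₀=-6 kN/m (0→w₀ over full span):
  M_1 = w₀Lx/2 - w₀L²/3 - w₀x³/(6L) = (-6)·8·(8/5)/2 - (-6)·8²/3 - (-6)·(8/5)³/(6·8) = 11264/125 kN·m
Load 2 — point force P=12 kN at a=8/3 m (b=L-a=16/3):
  M_2 = -P(a-x)  [x≤a] = -12·((8/3)-(8/5)) = -64/5 kN·m
Superposition: M = Σ M_i = 9664/125 kN·m ≈ 77.312000 kN·m

M(8/5) = 9664/125 kN·m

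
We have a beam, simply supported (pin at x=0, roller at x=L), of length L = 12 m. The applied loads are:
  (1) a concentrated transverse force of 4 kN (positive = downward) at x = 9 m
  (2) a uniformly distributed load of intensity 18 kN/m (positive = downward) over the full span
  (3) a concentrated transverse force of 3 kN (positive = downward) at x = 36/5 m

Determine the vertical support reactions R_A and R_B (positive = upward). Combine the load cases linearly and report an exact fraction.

R_A = 551/5 kN, R_B = 564/5 kN

Load 1 — point force P=4 kN at a=9 m (b=L-a=3):
  R_A = Pb/L = 4·3/12 = 1 kN
  R_B = Pa/L = 4·9/12 = 3 kN
Load 2 — uniform load w=18 kN/m over full span:
  R_A = wL/2 = 18·12/2 = 108 kN
  R_B = wL/2 = 18·12/2 = 108 kN
Load 3 — point force P=3 kN at a=36/5 m (b=L-a=24/5):
  R_A = Pb/L = 3·(24/5)/12 = 6/5 kN
  R_B = Pa/L = 3·(36/5)/12 = 9/5 kN
Superposition: R_A = 551/5 kN, R_B = 564/5 kN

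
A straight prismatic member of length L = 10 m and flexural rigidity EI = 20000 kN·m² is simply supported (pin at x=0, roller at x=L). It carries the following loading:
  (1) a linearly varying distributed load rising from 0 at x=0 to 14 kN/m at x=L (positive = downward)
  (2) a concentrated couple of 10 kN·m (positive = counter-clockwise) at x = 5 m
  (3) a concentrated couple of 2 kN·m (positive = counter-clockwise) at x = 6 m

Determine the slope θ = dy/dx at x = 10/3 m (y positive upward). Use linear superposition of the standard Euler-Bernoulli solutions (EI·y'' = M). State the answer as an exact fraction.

Load 1 — triangular load w₀=14 kN/m (0→w₀ over full span):
  θ_1 = -w₀(7L⁴-30L²x²+15x⁴)/(360LEI) = -14·(7·10⁴-30·10²·(10/3)²+15·(10/3)⁴)/(360·10·20000) = -91/12150 rad
Load 2 — applied couple M₀=10 kN·m at a=5 m (b=L-a=5):
  θ_2 = (M₀x²/(2L)+C₁)/EI  [x≤a] with C₁=M₀(3b²-L²)/(6L)=-25/6 = (10·(10/3)²/(2·10)+(-25/6))/20000 = 1/14400 rad
Load 3 — applied couple M₀=2 kN·m at a=6 m (b=L-a=4):
  θ_3 = (M₀x²/(2L)+C₁)/EI  [x≤a] with C₁=M₀(3b²-L²)/(6L)=-26/15 = (2·(10/3)²/(2·10)+(-26/15))/20000 = -7/225000 rad
Superposition: θ = Σ θ_i = -362137/48600000 rad ≈ -0.007451 rad

θ(10/3) = -362137/48600000 rad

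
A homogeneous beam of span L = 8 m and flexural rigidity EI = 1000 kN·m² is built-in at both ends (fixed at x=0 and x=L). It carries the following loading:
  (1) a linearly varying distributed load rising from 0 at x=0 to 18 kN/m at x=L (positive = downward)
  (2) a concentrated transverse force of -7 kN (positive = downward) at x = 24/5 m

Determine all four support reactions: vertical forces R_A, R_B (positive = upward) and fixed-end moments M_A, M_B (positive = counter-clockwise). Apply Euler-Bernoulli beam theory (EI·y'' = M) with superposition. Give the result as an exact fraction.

R_A = 2392/125 kN, M_A = 4128/125 kN·m, R_B = 5733/125 kN, M_B = -6192/125 kN·m

Load 1 — triangular load w₀=18 kN/m (0→w₀ over full span):
  R_A = 3w₀L/20 = 3·18·8/20 = 108/5 kN
  M_A = w₀L²/30 = 18·8²/30 = 192/5 kN·m
  R_B = 7w₀L/20 = 7·18·8/20 = 252/5 kN
  M_B = -w₀L²/20 = -18·8²/20 = -288/5 kN·m
Load 2 — point force P=-7 kN at a=24/5 m (b=L-a=16/5):
  R_A = Pb²(3a+b)/L³ = (-7)·(16/5)²·(3·(24/5)+(16/5))/8³ = -308/125 kN
  M_A = Pab²/L² = (-7)·(24/5)·(16/5)²/8² = -672/125 kN·m
  R_B = Pa²(a+3b)/L³ = (-7)·(24/5)²·((24/5)+3·(16/5))/8³ = -567/125 kN
  M_B = -Pa²b/L² = -(-7)·(24/5)²·(16/5)/8² = 1008/125 kN·m
Superposition: R_A = 2392/125 kN, M_A = 4128/125 kN·m, R_B = 5733/125 kN, M_B = -6192/125 kN·m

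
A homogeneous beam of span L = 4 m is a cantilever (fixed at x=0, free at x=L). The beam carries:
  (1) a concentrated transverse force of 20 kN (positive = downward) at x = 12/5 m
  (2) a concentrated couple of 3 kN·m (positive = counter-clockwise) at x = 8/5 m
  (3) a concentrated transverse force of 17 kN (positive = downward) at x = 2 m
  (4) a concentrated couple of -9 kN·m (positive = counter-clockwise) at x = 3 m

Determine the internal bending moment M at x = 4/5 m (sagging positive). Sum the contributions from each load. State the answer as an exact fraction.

M(4/5) = -292/5 kN·m

Load 1 — point force P=20 kN at a=12/5 m (b=L-a=8/5):
  M_1 = -P(a-x)  [x≤a] = -20·((12/5)-(4/5)) = -32 kN·m
Load 2 — applied couple M₀=3 kN·m at a=8/5 m (b=L-a=12/5):
  M_2 = M₀  [x≤a] = 3 = 3 kN·m
Load 3 — point force P=17 kN at a=2 m (b=L-a=2):
  M_3 = -P(a-x)  [x≤a] = -17·(2-(4/5)) = -102/5 kN·m
Load 4 — applied couple M₀=-9 kN·m at a=3 m (b=L-a=1):
  M_4 = M₀  [x≤a] = (-9) = -9 kN·m
Superposition: M = Σ M_i = -292/5 kN·m ≈ -58.400000 kN·m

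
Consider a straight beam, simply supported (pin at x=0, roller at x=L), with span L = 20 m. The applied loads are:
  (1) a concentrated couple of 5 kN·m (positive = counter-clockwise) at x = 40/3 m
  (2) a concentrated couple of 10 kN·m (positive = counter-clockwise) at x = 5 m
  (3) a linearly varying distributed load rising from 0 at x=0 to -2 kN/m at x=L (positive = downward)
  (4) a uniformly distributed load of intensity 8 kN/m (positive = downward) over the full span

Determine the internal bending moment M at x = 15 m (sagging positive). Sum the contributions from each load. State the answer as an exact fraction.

M(15) = 505/2 kN·m

Load 1 — applied couple M₀=5 kN·m at a=40/3 m (b=L-a=20/3):
  M_1 = M₀x/L - M₀  [x>a] = 5·15/20 - 5 = -5/4 kN·m
Load 2 — applied couple M₀=10 kN·m at a=5 m (b=L-a=15):
  M_2 = M₀x/L - M₀  [x>a] = 10·15/20 - 10 = -5/2 kN·m
Load 3 — triangular load w₀=-2 kN/m (0→w₀ over full span):
  M_3 = w₀Lx/6 - w₀x³/(6L) = (-2)·20·15/6 - (-2)·15³/(6·20) = -175/4 kN·m
Load 4 — uniform load w=8 kN/m over full span:
  M_4 = wx(L-x)/2 = 8·15·(20-15)/2 = 300 kN·m
Superposition: M = Σ M_i = 505/2 kN·m ≈ 252.500000 kN·m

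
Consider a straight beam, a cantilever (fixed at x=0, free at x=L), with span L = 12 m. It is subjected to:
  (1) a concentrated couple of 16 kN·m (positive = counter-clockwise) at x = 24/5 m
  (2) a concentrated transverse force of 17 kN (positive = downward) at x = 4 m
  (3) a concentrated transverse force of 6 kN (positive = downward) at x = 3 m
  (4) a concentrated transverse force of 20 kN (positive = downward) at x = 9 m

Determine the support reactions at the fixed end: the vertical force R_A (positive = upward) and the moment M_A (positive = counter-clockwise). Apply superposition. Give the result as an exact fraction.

Load 1 — applied couple M₀=16 kN·m at a=24/5 m (b=L-a=36/5):
  R_A = 0 kN
  M_A = -M₀ = -16 kN·m
Load 2 — point force P=17 kN at a=4 m (b=L-a=8):
  R_A = P = 17 kN
  M_A = Pa = 17·4 = 68 kN·m
Load 3 — point force P=6 kN at a=3 m (b=L-a=9):
  R_A = P = 6 kN
  M_A = Pa = 6·3 = 18 kN·m
Load 4 — point force P=20 kN at a=9 m (b=L-a=3):
  R_A = P = 20 kN
  M_A = Pa = 20·9 = 180 kN·m
Superposition: R_A = 43 kN, M_A = 250 kN·m

R_A = 43 kN, M_A = 250 kN·m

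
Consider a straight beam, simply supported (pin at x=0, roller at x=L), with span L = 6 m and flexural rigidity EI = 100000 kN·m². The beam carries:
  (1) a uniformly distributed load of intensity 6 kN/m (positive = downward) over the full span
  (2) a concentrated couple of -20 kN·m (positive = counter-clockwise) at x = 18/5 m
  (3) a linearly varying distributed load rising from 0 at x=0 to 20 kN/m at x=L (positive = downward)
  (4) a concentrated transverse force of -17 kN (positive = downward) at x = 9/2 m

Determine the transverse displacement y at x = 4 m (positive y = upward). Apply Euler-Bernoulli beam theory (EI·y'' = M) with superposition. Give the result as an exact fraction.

Load 1 — uniform load w=6 kN/m over full span:
  y_1 = -wx(L³-2Lx²+x³)/(24EI) = -6·4·(6³-2·6·4²+4³)/(24·100000) = -11/12500 m
Load 2 — applied couple M₀=-20 kN·m at a=18/5 m (b=L-a=12/5):
  y_2 = (M₀x³/(6L)-M₀(x-a)²/2+C₁x)/EI  [x>a] with C₁=M₀(3b²-L²)/(6L)=52/5 = ((-20)·4³/(6·6)-(-20)·(4-(18/5))²/2+(52/5)·4)/100000 = 43/562500 m
Load 3 — triangular load w₀=20 kN/m (0→w₀ over full span):
  y_3 = -w₀x(7L⁴-10L²x²+3x⁴)/(360LEI) = -20·4·(7·6⁴-10·6²·4²+3·4⁴)/(360·6·100000) = -17/11250 m
Load 4 — point force P=-17 kN at a=9/2 m (b=L-a=3/2):
  y_4 = -Pbx(L²-b²-x²)/(6LEI)  [x≤a] = -(-17)·(3/2)·4·(6²-(3/2)²-4²)/(6·6·100000) = 1207/2400000 m
Superposition: y = Σ y_i = -7247/4000000 m ≈ -0.001812 m

y(4) = -7247/4000000 m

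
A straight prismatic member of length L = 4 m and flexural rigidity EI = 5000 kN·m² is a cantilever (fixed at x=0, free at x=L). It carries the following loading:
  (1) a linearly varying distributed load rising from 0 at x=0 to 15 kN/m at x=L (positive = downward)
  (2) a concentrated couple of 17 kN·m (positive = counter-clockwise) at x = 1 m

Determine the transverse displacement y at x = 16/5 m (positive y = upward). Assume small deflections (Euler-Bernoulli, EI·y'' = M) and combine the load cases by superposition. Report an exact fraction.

y(16/5) = -1314661/31250000 m

Load 1 — triangular load w₀=15 kN/m (0→w₀ over full span):
  y_1 = (w₀Lx³/12-w₀L²x²/6-w₀x⁵/(120L))/EI = (15·4·(16/5)³/12-15·4²·(16/5)²/6-15·(16/5)⁵/(120·4))/5000 = -100096/1953125 m
Load 2 — applied couple M₀=17 kN·m at a=1 m (b=L-a=3):
  y_2 = M₀a(2x-a)/(2EI)  [x>a] = 17·1·(2·(16/5)-1)/(2·5000) = 459/50000 m
Superposition: y = Σ y_i = -1314661/31250000 m ≈ -0.042069 m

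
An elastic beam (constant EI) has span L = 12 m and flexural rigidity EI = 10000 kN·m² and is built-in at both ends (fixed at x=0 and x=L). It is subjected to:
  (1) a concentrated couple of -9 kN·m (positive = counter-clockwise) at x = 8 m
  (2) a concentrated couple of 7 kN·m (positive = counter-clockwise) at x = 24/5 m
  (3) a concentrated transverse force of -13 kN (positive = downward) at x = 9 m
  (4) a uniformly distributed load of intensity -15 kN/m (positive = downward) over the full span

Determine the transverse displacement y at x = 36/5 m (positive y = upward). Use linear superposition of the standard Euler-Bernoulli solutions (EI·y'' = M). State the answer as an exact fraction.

y(36/5) = 5222187/62500000 m

Load 1 — applied couple M₀=-9 kN·m at a=8 m (b=L-a=4):
  y_1 = (R_Ax³/6 - M_Ax²/2)/EI  [x≤a] with R_A=-1, M_A=-3 = ((-1)·(36/5)³/6 - (-3)·(36/5)²/2)/10000 = 243/156250 m
Load 2 — applied couple M₀=7 kN·m at a=24/5 m (b=L-a=36/5):
  y_2 = (R_Ax³/6 - M_Ax²/2 - M₀(x-a)²/2)/EI  [x>a] with R_A=21/25, M_A=21/25 = ((21/25)·(36/5)³/6 - (21/25)·(36/5)²/2 - 7·((36/5)-(24/5))²/2)/10000 = 2016/1953125 m
Load 3 — point force P=-13 kN at a=9 m (b=L-a=3):
  y_3 = -Pb²x²(3aL-(3a+b)x)/(6L³EI)  [x≤a] = -(-13)·3²·(36/5)²·(3·9·12-(3·9+3)·(36/5))/(6·12³·10000) = 3159/500000 m
Load 4 — uniform load w=-15 kN/m over full span:
  y_4 = -wx²(L-x)²/(24EI) = -(-15)·(36/5)²·(12-(36/5))²/(24·10000) = 5832/78125 m
Superposition: y = Σ y_i = 5222187/62500000 m ≈ 0.083555 m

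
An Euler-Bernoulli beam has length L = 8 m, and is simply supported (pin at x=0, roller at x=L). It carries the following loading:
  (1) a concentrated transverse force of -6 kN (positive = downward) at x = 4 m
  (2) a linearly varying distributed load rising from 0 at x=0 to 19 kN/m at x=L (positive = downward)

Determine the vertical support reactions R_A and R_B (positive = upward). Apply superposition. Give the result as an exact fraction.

Load 1 — point force P=-6 kN at a=4 m (b=L-a=4):
  R_A = Pb/L = (-6)·4/8 = -3 kN
  R_B = Pa/L = (-6)·4/8 = -3 kN
Load 2 — triangular load w₀=19 kN/m (0→w₀ over full span):
  R_A = w₀L/6 = 19·8/6 = 76/3 kN
  R_B = w₀L/3 = 19·8/3 = 152/3 kN
Superposition: R_A = 67/3 kN, R_B = 143/3 kN

R_A = 67/3 kN, R_B = 143/3 kN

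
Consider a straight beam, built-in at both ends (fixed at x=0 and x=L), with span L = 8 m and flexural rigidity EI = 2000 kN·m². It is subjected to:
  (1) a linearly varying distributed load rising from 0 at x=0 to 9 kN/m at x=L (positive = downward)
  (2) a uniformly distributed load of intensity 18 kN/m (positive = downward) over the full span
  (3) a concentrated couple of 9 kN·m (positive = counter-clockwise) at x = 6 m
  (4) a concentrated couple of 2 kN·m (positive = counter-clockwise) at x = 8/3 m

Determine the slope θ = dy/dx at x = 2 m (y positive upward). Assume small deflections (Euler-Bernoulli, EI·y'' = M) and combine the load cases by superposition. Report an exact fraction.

Load 1 — triangular load w₀=9 kN/m (0→w₀ over full span):
  θ_1 = -w₀(2x(L-x)(L-2x)(x+2L)+x²(L-x)²)/(120LEI) = -9·(2·2·(8-2)·(8-2·2)·(2+2·8)+2²·(8-2)²)/(120·8·2000) = -351/40000 rad
Load 2 — uniform load w=18 kN/m over full span:
  θ_2 = -wx(L-x)(L-2x)/(12EI) = -18·2·(8-2)·(8-2·2)/(12·2000) = -9/250 rad
Load 3 — applied couple M₀=9 kN·m at a=6 m (b=L-a=2):
  θ_3 = (R_Ax²/2 - M_Ax)/EI  [x≤a] with R_A=81/64, M_A=45/16 = ((81/64)·2²/2 - (45/16)·2)/2000 = -99/64000 rad
Load 4 — applied couple M₀=2 kN·m at a=8/3 m (b=L-a=16/3):
  θ_4 = (R_Ax²/2 - M_Ax)/EI  [x≤a] with R_A=1/3, M_A=0 = ((1/3)·2²/2 - 0·2)/2000 = 1/3000 rad
Superposition: θ = Σ θ_i = -44149/960000 rad ≈ -0.045989 rad

θ(2) = -44149/960000 rad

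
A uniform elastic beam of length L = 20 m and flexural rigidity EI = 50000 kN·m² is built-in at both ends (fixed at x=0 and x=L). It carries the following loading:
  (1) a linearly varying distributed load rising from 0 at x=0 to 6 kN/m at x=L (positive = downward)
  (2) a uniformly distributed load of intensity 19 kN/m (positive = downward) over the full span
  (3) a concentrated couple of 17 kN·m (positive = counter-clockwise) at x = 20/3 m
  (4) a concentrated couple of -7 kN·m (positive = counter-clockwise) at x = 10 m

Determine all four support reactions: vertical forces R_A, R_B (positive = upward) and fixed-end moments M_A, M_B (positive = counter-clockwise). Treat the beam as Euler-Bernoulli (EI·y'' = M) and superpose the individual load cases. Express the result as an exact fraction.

Load 1 — triangular load w₀=6 kN/m (0→w₀ over full span):
  R_A = 3w₀L/20 = 3·6·20/20 = 18 kN
  M_A = w₀L²/30 = 6·20²/30 = 80 kN·m
  R_B = 7w₀L/20 = 7·6·20/20 = 42 kN
  M_B = -w₀L²/20 = -6·20²/20 = -120 kN·m
Load 2 — uniform load w=19 kN/m over full span:
  R_A = wL/2 = 19·20/2 = 190 kN
  M_A = wL²/12 = 19·20²/12 = 1900/3 kN·m
  R_B = wL/2 = 19·20/2 = 190 kN
  M_B = -wL²/12 = -19·20²/12 = -1900/3 kN·m
Load 3 — applied couple M₀=17 kN·m at a=20/3 m (b=L-a=40/3):
  R_A = 6M₀ab/L³ = 6·17·(20/3)·(40/3)/20³ = 17/15 kN
  M_A = M₀b(2a-b)/L² = 17·(40/3)·(2·(20/3)-(40/3))/20² = 0 kN·m
  R_B = -6M₀ab/L³ = -6·17·(20/3)·(40/3)/20³ = -17/15 kN
  M_B = M₀a(2b-a)/L² = 17·(20/3)·(2·(40/3)-(20/3))/20² = 17/3 kN·m
Load 4 — applied couple M₀=-7 kN·m at a=10 m (b=L-a=10):
  R_A = 6M₀ab/L³ = 6·(-7)·10·10/20³ = -21/40 kN
  M_A = M₀b(2a-b)/L² = (-7)·10·(2·10-10)/20² = -7/4 kN·m
  R_B = -6M₀ab/L³ = -6·(-7)·10·10/20³ = 21/40 kN
  M_B = M₀a(2b-a)/L² = (-7)·10·(2·10-10)/20² = -7/4 kN·m
Superposition: R_A = 25033/120 kN, M_A = 8539/12 kN·m, R_B = 27767/120 kN, M_B = -8993/12 kN·m

R_A = 25033/120 kN, M_A = 8539/12 kN·m, R_B = 27767/120 kN, M_B = -8993/12 kN·m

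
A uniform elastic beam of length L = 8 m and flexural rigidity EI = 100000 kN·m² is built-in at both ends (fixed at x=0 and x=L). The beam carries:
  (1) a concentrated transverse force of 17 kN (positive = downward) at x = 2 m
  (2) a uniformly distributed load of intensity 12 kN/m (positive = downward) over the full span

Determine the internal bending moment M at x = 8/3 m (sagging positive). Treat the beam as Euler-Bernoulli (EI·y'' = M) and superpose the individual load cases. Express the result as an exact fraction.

Load 1 — point force P=17 kN at a=2 m (b=L-a=6):
  M_1 = Pa²(a+3b)(L-x)/L³ - Pa²b/L²  [x>a] = 17·2²·(2+3·6)·(8-(8/3))/8³ - 17·2²·6/8² = 187/24 kN·m
Load 2 — uniform load w=12 kN/m over full span:
  M_2 = wLx/2 - wL²/12 - wx²/2 = 12·8·(8/3)/2 - 12·8²/12 - 12·(8/3)²/2 = 64/3 kN·m
Superposition: M = Σ M_i = 233/8 kN·m ≈ 29.125000 kN·m

M(8/3) = 233/8 kN·m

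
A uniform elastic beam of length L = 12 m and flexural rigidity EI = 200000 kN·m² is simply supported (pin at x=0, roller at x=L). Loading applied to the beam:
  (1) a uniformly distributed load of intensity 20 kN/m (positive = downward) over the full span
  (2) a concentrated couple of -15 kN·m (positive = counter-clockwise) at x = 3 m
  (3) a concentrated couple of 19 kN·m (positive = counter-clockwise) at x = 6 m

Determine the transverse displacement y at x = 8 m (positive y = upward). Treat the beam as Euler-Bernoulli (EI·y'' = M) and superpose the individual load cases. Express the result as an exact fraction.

y(8) = -17123/720000 m

Load 1 — uniform load w=20 kN/m over full span:
  y_1 = -wx(L³-2Lx²+x³)/(24EI) = -20·8·(12³-2·12·8²+8³)/(24·200000) = -44/1875 m
Load 2 — applied couple M₀=-15 kN·m at a=3 m (b=L-a=9):
  y_2 = (M₀x³/(6L)-M₀(x-a)²/2+C₁x)/EI  [x>a] with C₁=M₀(3b²-L²)/(6L)=-165/8 = ((-15)·8³/(6·12)-(-15)·(8-3)²/2+(-165/8)·8)/200000 = -101/240000 m
Load 3 — applied couple M₀=19 kN·m at a=6 m (b=L-a=6):
  y_3 = (M₀x³/(6L)-M₀(x-a)²/2+C₁x)/EI  [x>a] with C₁=M₀(3b²-L²)/(6L)=-19/2 = (19·8³/(6·12)-19·(8-6)²/2+(-19/2)·8)/200000 = 19/180000 m
Superposition: y = Σ y_i = -17123/720000 m ≈ -0.023782 m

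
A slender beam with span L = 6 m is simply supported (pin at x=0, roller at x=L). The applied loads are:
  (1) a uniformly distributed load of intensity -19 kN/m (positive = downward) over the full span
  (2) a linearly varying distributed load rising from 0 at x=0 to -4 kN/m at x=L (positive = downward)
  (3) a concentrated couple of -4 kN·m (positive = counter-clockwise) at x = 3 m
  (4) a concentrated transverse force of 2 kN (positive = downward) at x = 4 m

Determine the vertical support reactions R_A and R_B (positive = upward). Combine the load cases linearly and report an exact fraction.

Load 1 — uniform load w=-19 kN/m over full span:
  R_A = wL/2 = (-19)·6/2 = -57 kN
  R_B = wL/2 = (-19)·6/2 = -57 kN
Load 2 — triangular load w₀=-4 kN/m (0→w₀ over full span):
  R_A = w₀L/6 = (-4)·6/6 = -4 kN
  R_B = w₀L/3 = (-4)·6/3 = -8 kN
Load 3 — applied couple M₀=-4 kN·m at a=3 m (b=L-a=3):
  R_A = M₀/L = (-4)/6 = -2/3 kN
  R_B = -M₀/L = -(-4)/6 = 2/3 kN
Load 4 — point force P=2 kN at a=4 m (b=L-a=2):
  R_A = Pb/L = 2·2/6 = 2/3 kN
  R_B = Pa/L = 2·4/6 = 4/3 kN
Superposition: R_A = -61 kN, R_B = -63 kN

R_A = -61 kN, R_B = -63 kN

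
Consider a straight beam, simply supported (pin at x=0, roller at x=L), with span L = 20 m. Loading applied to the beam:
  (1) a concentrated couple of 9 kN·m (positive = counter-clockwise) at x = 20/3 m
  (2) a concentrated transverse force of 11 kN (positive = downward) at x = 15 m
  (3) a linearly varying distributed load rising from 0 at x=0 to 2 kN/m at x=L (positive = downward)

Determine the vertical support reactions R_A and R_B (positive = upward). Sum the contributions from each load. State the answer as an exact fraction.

R_A = 148/15 kN, R_B = 317/15 kN

Load 1 — applied couple M₀=9 kN·m at a=20/3 m (b=L-a=40/3):
  R_A = M₀/L = 9/20 kN
  R_B = -M₀/L = -9/20 kN
Load 2 — point force P=11 kN at a=15 m (b=L-a=5):
  R_A = Pb/L = 11·5/20 = 11/4 kN
  R_B = Pa/L = 11·15/20 = 33/4 kN
Load 3 — triangular load w₀=2 kN/m (0→w₀ over full span):
  R_A = w₀L/6 = 2·20/6 = 20/3 kN
  R_B = w₀L/3 = 2·20/3 = 40/3 kN
Superposition: R_A = 148/15 kN, R_B = 317/15 kN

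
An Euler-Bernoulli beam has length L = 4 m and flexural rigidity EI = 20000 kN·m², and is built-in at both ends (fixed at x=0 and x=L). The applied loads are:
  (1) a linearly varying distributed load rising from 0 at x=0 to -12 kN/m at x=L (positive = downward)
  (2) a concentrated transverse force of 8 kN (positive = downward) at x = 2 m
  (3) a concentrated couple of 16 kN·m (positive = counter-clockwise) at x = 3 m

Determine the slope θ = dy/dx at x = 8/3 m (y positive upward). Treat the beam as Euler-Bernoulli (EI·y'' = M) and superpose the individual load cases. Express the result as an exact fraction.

θ(8/3) = 113/1012500 rad

Load 1 — triangular load w₀=-12 kN/m (0→w₀ over full span):
  θ_1 = -w₀(2x(L-x)(L-2x)(x+2L)+x²(L-x)²)/(120LEI) = -(-12)·(2·(8/3)·(4-(8/3))·(4-2·(8/3))·((8/3)+2·4)+(8/3)²·(4-(8/3))²)/(120·4·20000) = -28/253125 rad
Load 2 — point force P=8 kN at a=2 m (b=L-a=2):
  θ_2 = Pa²(L-x)(2bL-(3b+a)(L-x))/(2L³EI)  [x>a] = 8·2²·(4-(8/3))·(2·2·4-(3·2+2)·(4-(8/3)))/(2·4³·20000) = 1/11250 rad
Load 3 — applied couple M₀=16 kN·m at a=3 m (b=L-a=1):
  θ_3 = (R_Ax²/2 - M_Ax)/EI  [x≤a] with R_A=9/2, M_A=5 = ((9/2)·(8/3)²/2 - 5·(8/3))/20000 = 1/7500 rad
Superposition: θ = Σ θ_i = 113/1012500 rad ≈ 0.000112 rad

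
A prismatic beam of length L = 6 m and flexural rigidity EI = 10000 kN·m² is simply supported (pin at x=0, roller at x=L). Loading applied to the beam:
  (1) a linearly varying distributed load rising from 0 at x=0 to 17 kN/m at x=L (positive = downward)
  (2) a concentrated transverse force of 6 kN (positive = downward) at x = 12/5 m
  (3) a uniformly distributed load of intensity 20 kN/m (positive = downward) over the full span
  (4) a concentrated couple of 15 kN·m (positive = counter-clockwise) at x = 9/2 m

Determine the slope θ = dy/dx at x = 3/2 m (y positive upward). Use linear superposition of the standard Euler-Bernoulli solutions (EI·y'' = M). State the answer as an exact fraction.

θ(3/2) = -6264693/320000000 rad

Load 1 — triangular load w₀=17 kN/m (0→w₀ over full span):
  θ_1 = -w₀(7L⁴-30L²x²+15x⁴)/(360LEI) = -17·(7·6⁴-30·6²·(3/2)²+15·(3/2)⁴)/(360·6·10000) = -67677/12800000 rad
Load 2 — point force P=6 kN at a=12/5 m (b=L-a=18/5):
  θ_2 = -Pb(L²-b²-3x²)/(6LEI)  [x≤a] = -6·(18/5)·(6²-(18/5)²-3·(3/2)²)/(6·6·10000) = -4887/5000000 rad
Load 3 — uniform load w=20 kN/m over full span:
  θ_3 = -w(L³-6Lx²+4x³)/(24EI) = -20·(6³-6·6·(3/2)²+4·(3/2)³)/(24·10000) = -99/8000 rad
Load 4 — applied couple M₀=15 kN·m at a=9/2 m (b=L-a=3/2):
  θ_4 = (M₀x²/(2L)+C₁)/EI  [x≤a] with C₁=M₀(3b²-L²)/(6L)=-195/16 = (15·(3/2)²/(2·6)+(-195/16))/10000 = -3/3200 rad
Superposition: θ = Σ θ_i = -6264693/320000000 rad ≈ -0.019577 rad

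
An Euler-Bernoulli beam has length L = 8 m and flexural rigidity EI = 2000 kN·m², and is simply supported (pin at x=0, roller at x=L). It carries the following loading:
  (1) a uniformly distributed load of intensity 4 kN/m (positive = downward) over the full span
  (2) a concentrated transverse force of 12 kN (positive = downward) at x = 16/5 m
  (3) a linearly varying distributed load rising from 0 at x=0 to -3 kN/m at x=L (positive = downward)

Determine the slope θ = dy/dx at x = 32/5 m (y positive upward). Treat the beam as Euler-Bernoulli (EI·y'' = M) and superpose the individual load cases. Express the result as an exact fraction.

Load 1 — uniform load w=4 kN/m over full span:
  θ_1 = -w(L³-6Lx²+4x³)/(24EI) = -4·(8³-6·8·(32/5)²+4·(32/5)³)/(24·2000) = 528/15625 rad
Load 2 — point force P=12 kN at a=16/5 m (b=L-a=24/5):
  θ_2 = -Pa(2L²-6Lx+3x²+a²)/(6LEI)  [x>a] = -12·(16/5)·(2·8²-6·8·(32/5)+3·(32/5)²+(16/5)²)/(6·8·2000) = 288/15625 rad
Load 3 — triangular load w₀=-3 kN/m (0→w₀ over full span):
  θ_3 = -w₀(7L⁴-30L²x²+15x⁴)/(360LEI) = -(-3)·(7·8⁴-30·8²·(32/5)²+15·(32/5)⁴)/(360·8·2000) = -3028/234375 rad
Superposition: θ = Σ θ_i = 9212/234375 rad ≈ 0.039305 rad

θ(32/5) = 9212/234375 rad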